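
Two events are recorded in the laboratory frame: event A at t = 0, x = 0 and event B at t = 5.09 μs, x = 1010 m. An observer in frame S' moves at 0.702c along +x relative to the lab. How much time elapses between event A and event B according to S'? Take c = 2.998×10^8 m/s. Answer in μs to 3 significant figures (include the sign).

Δt' ≈ 3.83 μs

γ = 1/√(1 − 0.702²) = 1.4041
Δt' = γ(Δt − vΔx/c²) = 1.4041 × (5.09 μs − 0.702×1010 m / (2.998×10^8 m/s))
= 1.4041 × (2.7250 μs) = 3.83 μs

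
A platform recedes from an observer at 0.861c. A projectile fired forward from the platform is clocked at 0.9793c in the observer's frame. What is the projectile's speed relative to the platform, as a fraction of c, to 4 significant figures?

u' ≈ 0.7544c

Inverse velocity addition: u' = (u − v)/(1 − uv/c²)
= (0.9793 − 0.861)/(1 − 0.9793×0.861) = 0.1183/0.156823 = 0.7544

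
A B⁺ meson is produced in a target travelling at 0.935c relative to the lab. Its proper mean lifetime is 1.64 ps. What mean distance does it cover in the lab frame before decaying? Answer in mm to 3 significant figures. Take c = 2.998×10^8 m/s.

γ = 1/√(1 − 0.935²) = 2.8197
Dilated lifetime: Δt = γτ₀ = 2.8197 × 1.64 ps = 4.6243 ps
d = vΔt = 0.935c × 4.6243 ps = 2.8031×10^8 m/s × 4.6243×10^-12 s = 1.30 mm

d ≈ 1.30 mm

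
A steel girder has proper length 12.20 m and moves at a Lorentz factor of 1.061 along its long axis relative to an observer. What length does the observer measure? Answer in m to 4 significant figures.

L ≈ 11.50 m

γ = 1.061 (given)
Length contraction: L = L₀/γ = 12.20/1.061 = 11.50 m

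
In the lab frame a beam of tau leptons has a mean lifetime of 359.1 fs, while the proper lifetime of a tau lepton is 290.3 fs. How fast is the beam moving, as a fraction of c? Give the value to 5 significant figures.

β ≈ 0.58862

γ = Δt/τ₀ = 359.1/290.3 = 1.236996
β = √(1 − 1/γ²) = √(1 − 1/1.236996²) = 0.58862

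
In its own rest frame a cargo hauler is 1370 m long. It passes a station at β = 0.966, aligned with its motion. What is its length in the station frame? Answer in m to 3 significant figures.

L ≈ 354 m

γ = 1/√(1 − 0.966²) = 3.8678
Length contraction: L = L₀/γ = 1370/3.8678 = 354 m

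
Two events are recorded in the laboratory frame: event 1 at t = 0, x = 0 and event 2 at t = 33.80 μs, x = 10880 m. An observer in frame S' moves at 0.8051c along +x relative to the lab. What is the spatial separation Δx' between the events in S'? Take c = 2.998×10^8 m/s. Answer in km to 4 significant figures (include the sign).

Δx' ≈ 4.589 km

γ = 1/√(1 − 0.8051²) = 1.68595
Δx' = γ(Δx − vΔt) = 1.68595 × (10880 m − 0.8051×(2.998×10^8 m/s)×33.80×10^-6 s)
= 1.68595 × (2721.73 m) = 4.589 km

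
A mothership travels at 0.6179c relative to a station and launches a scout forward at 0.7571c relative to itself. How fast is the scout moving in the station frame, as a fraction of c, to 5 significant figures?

u ≈ 0.93677c

Compose boost 2: (0.7571 + 0.6179)/(1 + 0.7571×0.6179) = 1.3750/1.467812 = 0.93677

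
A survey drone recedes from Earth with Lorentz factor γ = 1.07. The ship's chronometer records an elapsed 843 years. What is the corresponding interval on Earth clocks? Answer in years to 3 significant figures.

Δt ≈ 902 years

γ = 1.07 (given)
Time dilation: Δt = γτ₀ = 1.07 × 843 years = 902 years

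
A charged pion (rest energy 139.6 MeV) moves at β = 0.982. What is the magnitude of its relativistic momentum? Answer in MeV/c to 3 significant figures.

γ = 1/√(1 − 0.982²) = 5.2943
p = γβm₀c = 5.2943 × 0.982 × 139.6 MeV/c = 726 MeV/c

p ≈ 726 MeV/c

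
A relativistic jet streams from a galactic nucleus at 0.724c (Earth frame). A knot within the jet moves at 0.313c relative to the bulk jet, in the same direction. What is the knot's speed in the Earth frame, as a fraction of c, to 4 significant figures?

u ≈ 0.8454c

Relativistic velocity addition: u = (u' + v)/(1 + u'v/c²)
= (0.313 + 0.724)/(1 + 0.313×0.724) = 1.037/1.22661 = 0.8454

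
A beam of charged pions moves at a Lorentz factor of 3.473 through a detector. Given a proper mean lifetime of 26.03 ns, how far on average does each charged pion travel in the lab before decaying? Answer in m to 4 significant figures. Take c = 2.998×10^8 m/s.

d ≈ 25.95 m

β = √(1 − 1/γ²) = √(1 − 1/3.473²) = 0.957650
Dilated lifetime: Δt = γτ₀ = 3.473 × 26.03 ns = 90.4022 ns
d = vΔt = 0.957650c × 90.4022 ns = 2.87103×10^8 m/s × 9.04022×10^-8 s = 25.95 m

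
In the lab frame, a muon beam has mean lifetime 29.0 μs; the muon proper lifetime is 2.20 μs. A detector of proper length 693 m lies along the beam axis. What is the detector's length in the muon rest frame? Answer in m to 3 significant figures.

Time dilation ⇒ γ = Δt/τ₀ = 29.0/2.20 = 13.182
Length contraction: L = L₀/γ = 693/13.182 = 52.6 m

L ≈ 52.6 m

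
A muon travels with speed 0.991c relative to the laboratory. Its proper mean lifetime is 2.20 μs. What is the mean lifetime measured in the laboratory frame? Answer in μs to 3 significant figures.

Δt ≈ 16.4 μs

γ = 1/√(1 − 0.991²) = 7.4704
Time dilation: Δt = γτ₀ = 7.4704 × 2.20 μs = 16.4 μs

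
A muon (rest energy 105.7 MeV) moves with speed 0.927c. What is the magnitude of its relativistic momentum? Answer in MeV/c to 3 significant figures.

p ≈ 261 MeV/c

γ = 1/√(1 − 0.927²) = 2.6662
p = γβm₀c = 2.6662 × 0.927 × 105.7 MeV/c = 261 MeV/c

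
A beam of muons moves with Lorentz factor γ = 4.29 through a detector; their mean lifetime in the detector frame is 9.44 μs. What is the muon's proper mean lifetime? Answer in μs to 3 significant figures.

γ = 4.29 (given)
Proper time: τ₀ = Δt/γ = 9.44/4.29 = 2.20 μs

τ₀ ≈ 2.20 μs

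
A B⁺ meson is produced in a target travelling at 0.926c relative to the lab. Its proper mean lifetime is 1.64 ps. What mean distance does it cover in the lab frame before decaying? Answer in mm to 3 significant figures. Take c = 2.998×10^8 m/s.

γ = 1/√(1 − 0.926²) = 2.6488
Dilated lifetime: Δt = γτ₀ = 2.6488 × 1.64 ps = 4.3441 ps
d = vΔt = 0.926c × 4.3441 ps = 2.7761×10^8 m/s × 4.3441×10^-12 s = 1.21 mm

d ≈ 1.21 mm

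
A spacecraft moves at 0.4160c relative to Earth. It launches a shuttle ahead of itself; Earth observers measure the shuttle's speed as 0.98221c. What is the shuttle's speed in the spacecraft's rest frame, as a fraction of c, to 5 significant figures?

Inverse velocity addition: u' = (u − v)/(1 − uv/c²)
= (0.98221 − 0.4160)/(1 − 0.98221×0.4160) = 0.56621/0.5914006 = 0.95741

u' ≈ 0.95741c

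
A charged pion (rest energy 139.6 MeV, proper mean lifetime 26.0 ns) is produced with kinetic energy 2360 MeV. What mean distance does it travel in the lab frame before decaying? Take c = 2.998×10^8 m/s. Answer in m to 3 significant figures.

d ≈ 139 m

γ = 1 + K/(m₀c²) = 1 + 2360/139.6 = 17.905
β = √(1 − 1/γ²) = 0.99844
Dilated lifetime: γτ₀ = 17.905 × 26.0 ns = 465.54 ns
d = βc·γτ₀ = 0.99844 × (2.998×10^8 m/s) × 4.6554×10^-7 s = 139 m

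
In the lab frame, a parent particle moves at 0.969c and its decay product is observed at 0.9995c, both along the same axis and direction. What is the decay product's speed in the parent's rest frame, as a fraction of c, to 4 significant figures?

u' ≈ 0.9687c

Inverse velocity addition: u' = (u − v)/(1 − uv/c²)
= (0.9995 − 0.969)/(1 − 0.9995×0.969) = 0.03050/0.0314845 = 0.9687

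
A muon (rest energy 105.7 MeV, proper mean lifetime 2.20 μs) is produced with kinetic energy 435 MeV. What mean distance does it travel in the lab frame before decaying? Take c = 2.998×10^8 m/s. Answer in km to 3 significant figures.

γ = 1 + K/(m₀c²) = 1 + 435/105.7 = 5.1154
β = √(1 − 1/γ²) = 0.98071
Dilated lifetime: γτ₀ = 5.1154 × 2.20 μs = 11.254 μs
d = βc·γτ₀ = 0.98071 × (2.998×10^8 m/s) × 1.1254×10^-5 s = 3.31 km

d ≈ 3.31 km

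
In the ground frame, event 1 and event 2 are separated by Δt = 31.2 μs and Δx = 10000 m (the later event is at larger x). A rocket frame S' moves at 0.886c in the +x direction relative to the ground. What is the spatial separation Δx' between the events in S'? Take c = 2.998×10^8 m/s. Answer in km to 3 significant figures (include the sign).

Δx' ≈ 3.69 km

γ = 1/√(1 − 0.886²) = 2.1566
Δx' = γ(Δx − vΔt) = 2.1566 × (10000 m − 0.886×(2.998×10^8 m/s)×31.2×10^-6 s)
= 2.1566 × (1712.6 m) = 3.69 km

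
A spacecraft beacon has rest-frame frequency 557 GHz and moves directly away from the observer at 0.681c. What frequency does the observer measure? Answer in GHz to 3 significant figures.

f_obs ≈ 243 GHz

Relativistic Doppler: f_obs = f_src √((1−β)/(1+β))
= 557 × √(0.31900/1.6810) = 557 × 0.43562 = 243 GHz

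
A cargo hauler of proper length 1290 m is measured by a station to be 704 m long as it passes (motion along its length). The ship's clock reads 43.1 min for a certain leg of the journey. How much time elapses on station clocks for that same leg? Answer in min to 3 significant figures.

Δt ≈ 79.0 min

Length contraction ⇒ γ = L₀/L = 1290/704 = 1.8324
Time dilation: Δt = γτ₀ = 1.8324 × 43.1 min = 79.0 min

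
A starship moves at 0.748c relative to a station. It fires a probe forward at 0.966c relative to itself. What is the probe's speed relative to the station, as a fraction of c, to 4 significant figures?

u ≈ 0.9950c

Relativistic velocity addition: u = (u' + v)/(1 + u'v/c²)
= (0.966 + 0.748)/(1 + 0.966×0.748) = 1.714/1.72257 = 0.9950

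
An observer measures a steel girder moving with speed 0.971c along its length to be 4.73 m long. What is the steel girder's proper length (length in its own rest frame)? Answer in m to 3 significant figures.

L₀ ≈ 19.8 m

γ = 1/√(1 − 0.971²) = 4.1827
L₀ = γL = 4.1827 × 4.73 = 19.8 m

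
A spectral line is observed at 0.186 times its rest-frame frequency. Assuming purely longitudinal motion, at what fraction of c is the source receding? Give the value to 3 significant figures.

f_obs/f_src = √((1−β)/(1+β)) = 0.186  ⇒  (1−β)/(1+β) = 0.034596
β = |1 − D²|/(1 + D²) = |1 − 0.034596|/(1 + 0.034596) = 0.933

β ≈ 0.933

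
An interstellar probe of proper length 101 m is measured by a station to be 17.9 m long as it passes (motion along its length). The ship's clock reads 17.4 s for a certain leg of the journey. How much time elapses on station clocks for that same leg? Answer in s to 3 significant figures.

Δt ≈ 98.2 s

Length contraction ⇒ γ = L₀/L = 101/17.9 = 5.6425
Time dilation: Δt = γτ₀ = 5.6425 × 17.4 s = 98.2 s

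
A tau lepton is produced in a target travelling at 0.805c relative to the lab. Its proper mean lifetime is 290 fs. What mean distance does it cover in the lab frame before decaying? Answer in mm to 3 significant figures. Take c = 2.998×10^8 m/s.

d ≈ 0.118 mm

γ = 1/√(1 − 0.805²) = 1.6856
Dilated lifetime: Δt = γτ₀ = 1.6856 × 290 fs = 488.81 fs
d = vΔt = 0.805c × 488.81 fs = 2.4134×10^8 m/s × 4.8881×10^-13 s = 0.118 mm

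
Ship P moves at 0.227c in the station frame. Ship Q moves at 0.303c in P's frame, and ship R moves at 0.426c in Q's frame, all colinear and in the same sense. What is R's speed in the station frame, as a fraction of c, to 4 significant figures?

Compose boost 2: (0.303 + 0.227)/(1 + 0.303×0.227) = 0.5300/1.06878 = 0.495892
Compose boost 3: (0.426 + 0.495892)/(1 + 0.426×0.495892) = 0.921892/1.21125 = 0.7611

u ≈ 0.7611c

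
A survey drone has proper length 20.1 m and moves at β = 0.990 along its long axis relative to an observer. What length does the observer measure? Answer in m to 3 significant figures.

γ = 1/√(1 − 0.990²) = 7.0888
Length contraction: L = L₀/γ = 20.1/7.0888 = 2.84 m

L ≈ 2.84 m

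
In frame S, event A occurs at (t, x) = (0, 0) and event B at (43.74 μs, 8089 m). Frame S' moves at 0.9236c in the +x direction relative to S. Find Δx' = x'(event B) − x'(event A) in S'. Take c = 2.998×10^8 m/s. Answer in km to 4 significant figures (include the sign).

Δx' ≈ -10.49 km

γ = 1/√(1 − 0.9236²) = 2.60853
Δx' = γ(Δx − vΔt) = 2.60853 × (8089 m − 0.9236×(2.998×10^8 m/s)×43.74×10^-6 s)
= 2.60853 × (-4022.40 m) = -10.49 km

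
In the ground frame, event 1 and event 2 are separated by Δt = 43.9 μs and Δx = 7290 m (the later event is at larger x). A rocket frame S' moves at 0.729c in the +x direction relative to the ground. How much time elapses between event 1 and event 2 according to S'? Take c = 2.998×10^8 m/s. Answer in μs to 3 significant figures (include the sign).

Δt' ≈ 38.2 μs

γ = 1/√(1 − 0.729²) = 1.4609
Δt' = γ(Δt − vΔx/c²) = 1.4609 × (43.9 μs − 0.729×7290 m / (2.998×10^8 m/s))
= 1.4609 × (26.173 μs) = 38.2 μs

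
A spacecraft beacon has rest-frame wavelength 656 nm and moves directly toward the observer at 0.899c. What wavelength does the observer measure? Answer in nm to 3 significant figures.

Relativistic Doppler: λ_obs = λ_src √((1−β)/(1+β))
= 656 × √(0.10100/1.8990) = 656 × 0.23062 = 151 nm

λ_obs ≈ 151 nm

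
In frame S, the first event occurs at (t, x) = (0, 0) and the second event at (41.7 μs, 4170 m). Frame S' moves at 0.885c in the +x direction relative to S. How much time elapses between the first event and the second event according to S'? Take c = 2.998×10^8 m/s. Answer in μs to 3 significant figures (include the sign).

Δt' ≈ 63.1 μs

γ = 1/√(1 − 0.885²) = 2.1478
Δt' = γ(Δt − vΔx/c²) = 2.1478 × (41.7 μs − 0.885×4170 m / (2.998×10^8 m/s))
= 2.1478 × (29.390 μs) = 63.1 μs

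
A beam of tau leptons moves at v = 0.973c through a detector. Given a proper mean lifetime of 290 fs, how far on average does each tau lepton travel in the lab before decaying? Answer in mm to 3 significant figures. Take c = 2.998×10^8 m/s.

γ = 1/√(1 − 0.973²) = 4.3327
Dilated lifetime: Δt = γτ₀ = 4.3327 × 290 fs = 1256.5 fs
d = vΔt = 0.973c × 1256.5 fs = 2.9171×10^8 m/s × 1.2565×10^-12 s = 0.367 mm

d ≈ 0.367 mm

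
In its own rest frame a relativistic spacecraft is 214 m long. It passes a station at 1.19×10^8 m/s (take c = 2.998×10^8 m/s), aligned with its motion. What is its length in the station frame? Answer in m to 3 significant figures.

L ≈ 196 m

β = v/c = 1.19×10^8 / 2.998×10^8 = 0.39693
γ = 1/√(1 − 0.39693²) = 1.0895
Length contraction: L = L₀/γ = 214/1.0895 = 196 m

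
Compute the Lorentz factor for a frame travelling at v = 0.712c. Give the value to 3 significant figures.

γ = 1/√(1 − β²) = 1/√(1 − 0.712²) = 1/√(0.49306) = 1.42

γ ≈ 1.42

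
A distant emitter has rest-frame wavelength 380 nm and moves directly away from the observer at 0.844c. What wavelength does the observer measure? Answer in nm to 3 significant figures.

λ_obs ≈ 1310 nm

Relativistic Doppler: λ_obs = λ_src √((1+β)/(1−β))
= 380 × √(1.8440/0.15600) = 380 × 3.4381 = 1310 nm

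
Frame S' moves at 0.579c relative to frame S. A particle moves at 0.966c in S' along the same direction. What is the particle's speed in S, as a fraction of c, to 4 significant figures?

Relativistic velocity addition: u = (u' + v)/(1 + u'v/c²)
= (0.966 + 0.579)/(1 + 0.966×0.579) = 1.545/1.55931 = 0.9908

u ≈ 0.9908c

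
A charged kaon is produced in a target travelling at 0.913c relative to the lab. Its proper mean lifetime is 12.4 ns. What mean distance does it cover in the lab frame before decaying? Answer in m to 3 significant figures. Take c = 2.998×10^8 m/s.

γ = 1/√(1 − 0.913²) = 2.4512
Dilated lifetime: Δt = γτ₀ = 2.4512 × 12.4 ns = 30.395 ns
d = vΔt = 0.913c × 30.395 ns = 2.7372×10^8 m/s × 3.0395×10^-8 s = 8.32 m

d ≈ 8.32 m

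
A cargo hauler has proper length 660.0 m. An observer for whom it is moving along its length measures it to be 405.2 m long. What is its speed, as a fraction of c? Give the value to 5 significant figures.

β ≈ 0.78935

γ = L₀/L = 660.0/405.2 = 1.628825
β = √(1 − 1/γ²) = 0.78935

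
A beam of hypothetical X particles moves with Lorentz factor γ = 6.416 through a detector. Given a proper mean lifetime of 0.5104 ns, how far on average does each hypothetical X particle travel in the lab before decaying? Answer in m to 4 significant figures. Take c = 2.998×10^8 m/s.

d ≈ 0.9698 m

β = √(1 − 1/γ²) = √(1 − 1/6.416²) = 0.987779
Dilated lifetime: Δt = γτ₀ = 6.416 × 0.5104 ns = 3.27473 ns
d = vΔt = 0.987779c × 3.27473 ns = 2.96136×10^8 m/s × 3.27473×10^-9 s = 0.9698 m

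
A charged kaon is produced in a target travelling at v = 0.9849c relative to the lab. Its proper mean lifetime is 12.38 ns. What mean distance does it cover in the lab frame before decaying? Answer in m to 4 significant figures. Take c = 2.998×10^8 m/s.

d ≈ 21.11 m

γ = 1/√(1 − 0.9849²) = 5.77620
Dilated lifetime: Δt = γτ₀ = 5.77620 × 12.38 ns = 71.5094 ns
d = vΔt = 0.9849c × 71.5094 ns = 2.95273×10^8 m/s × 7.15094×10^-8 s = 21.11 m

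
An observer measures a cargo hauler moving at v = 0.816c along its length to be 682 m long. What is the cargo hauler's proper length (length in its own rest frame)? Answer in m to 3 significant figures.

γ = 1/√(1 − 0.816²) = 1.7299
L₀ = γL = 1.7299 × 682 = 1180 m

L₀ ≈ 1180 m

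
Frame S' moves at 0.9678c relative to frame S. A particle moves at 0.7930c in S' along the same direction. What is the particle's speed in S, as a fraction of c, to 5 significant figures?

Relativistic velocity addition: u = (u' + v)/(1 + u'v/c²)
= (0.7930 + 0.9678)/(1 + 0.7930×0.9678) = 1.7608/1.767465 = 0.99623

u ≈ 0.99623c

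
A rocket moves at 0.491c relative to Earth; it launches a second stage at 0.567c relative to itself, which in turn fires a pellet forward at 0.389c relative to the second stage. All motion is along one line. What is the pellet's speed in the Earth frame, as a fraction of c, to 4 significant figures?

u ≈ 0.9203c

Compose boost 2: (0.567 + 0.491)/(1 + 0.567×0.491) = 1.058/1.27840 = 0.827599
Compose boost 3: (0.389 + 0.827599)/(1 + 0.389×0.827599) = 1.21660/1.32194 = 0.9203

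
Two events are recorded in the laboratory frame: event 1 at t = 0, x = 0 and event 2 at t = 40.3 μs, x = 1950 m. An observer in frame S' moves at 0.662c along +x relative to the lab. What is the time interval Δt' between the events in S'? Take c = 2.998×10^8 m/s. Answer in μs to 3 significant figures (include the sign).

γ = 1/√(1 − 0.662²) = 1.3342
Δt' = γ(Δt − vΔx/c²) = 1.3342 × (40.3 μs − 0.662×1950 m / (2.998×10^8 m/s))
= 1.3342 × (35.994 μs) = 48.0 μs

Δt' ≈ 48.0 μs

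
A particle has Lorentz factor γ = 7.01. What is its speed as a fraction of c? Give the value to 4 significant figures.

β = √(1 − 1/γ²) = √(1 − 1/7.01²) = √(0.979650) = 0.9898

β ≈ 0.9898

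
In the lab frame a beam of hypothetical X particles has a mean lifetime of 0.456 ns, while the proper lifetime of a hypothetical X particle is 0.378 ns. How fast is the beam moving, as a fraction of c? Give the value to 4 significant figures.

β ≈ 0.5593

γ = Δt/τ₀ = 0.456/0.378 = 1.20635
β = √(1 − 1/γ²) = √(1 − 1/1.20635²) = 0.5593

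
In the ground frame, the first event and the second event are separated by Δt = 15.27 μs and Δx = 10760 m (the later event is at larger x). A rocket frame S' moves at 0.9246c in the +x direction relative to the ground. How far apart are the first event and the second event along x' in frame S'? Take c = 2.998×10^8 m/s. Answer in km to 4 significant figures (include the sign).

γ = 1/√(1 − 0.9246²) = 2.62509
Δx' = γ(Δx − vΔt) = 2.62509 × (10760 m − 0.9246×(2.998×10^8 m/s)×15.27×10^-6 s)
= 2.62509 × (6527.23 m) = 17.13 km

Δx' ≈ 17.13 km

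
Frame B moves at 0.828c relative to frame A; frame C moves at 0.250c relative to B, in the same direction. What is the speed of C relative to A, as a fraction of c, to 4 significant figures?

Compose boost 2: (0.250 + 0.828)/(1 + 0.250×0.828) = 1.078/1.20700 = 0.8931

u ≈ 0.8931c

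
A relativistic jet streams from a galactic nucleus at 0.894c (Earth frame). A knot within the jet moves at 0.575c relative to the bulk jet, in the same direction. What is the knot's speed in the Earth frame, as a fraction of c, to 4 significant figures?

Relativistic velocity addition: u = (u' + v)/(1 + u'v/c²)
= (0.575 + 0.894)/(1 + 0.575×0.894) = 1.469/1.51405 = 0.9702

u ≈ 0.9702c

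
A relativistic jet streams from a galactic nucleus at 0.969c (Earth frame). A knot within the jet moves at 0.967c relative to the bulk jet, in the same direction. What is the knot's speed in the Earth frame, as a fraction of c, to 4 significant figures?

Relativistic velocity addition: u = (u' + v)/(1 + u'v/c²)
= (0.967 + 0.969)/(1 + 0.967×0.969) = 1.936/1.93702 = 0.9995

u ≈ 0.9995c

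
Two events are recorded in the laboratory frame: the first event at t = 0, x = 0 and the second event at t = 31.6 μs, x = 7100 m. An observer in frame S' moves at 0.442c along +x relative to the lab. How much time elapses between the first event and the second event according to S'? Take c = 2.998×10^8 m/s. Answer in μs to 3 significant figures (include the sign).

γ = 1/√(1 − 0.442²) = 1.1148
Δt' = γ(Δt − vΔx/c²) = 1.1148 × (31.6 μs − 0.442×7100 m / (2.998×10^8 m/s))
= 1.1148 × (21.132 μs) = 23.6 μs

Δt' ≈ 23.6 μs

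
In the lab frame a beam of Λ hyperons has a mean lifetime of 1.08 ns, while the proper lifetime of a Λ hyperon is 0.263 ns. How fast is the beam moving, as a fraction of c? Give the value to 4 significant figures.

β ≈ 0.9699

γ = Δt/τ₀ = 1.08/0.263 = 4.10646
β = √(1 − 1/γ²) = √(1 − 1/4.10646²) = 0.9699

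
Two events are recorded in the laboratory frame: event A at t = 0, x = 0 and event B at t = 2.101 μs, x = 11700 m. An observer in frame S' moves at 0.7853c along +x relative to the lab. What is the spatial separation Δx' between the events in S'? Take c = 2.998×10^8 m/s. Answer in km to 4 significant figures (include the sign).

γ = 1/√(1 − 0.7853²) = 1.61521
Δx' = γ(Δx − vΔt) = 1.61521 × (11700 m − 0.7853×(2.998×10^8 m/s)×2.101×10^-6 s)
= 1.61521 × (11205.4 m) = 18.10 km

Δx' ≈ 18.10 km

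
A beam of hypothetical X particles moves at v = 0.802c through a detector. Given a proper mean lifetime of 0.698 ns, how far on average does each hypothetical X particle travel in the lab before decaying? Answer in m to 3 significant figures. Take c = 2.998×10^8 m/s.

γ = 1/√(1 − 0.802²) = 1.6741
Dilated lifetime: Δt = γτ₀ = 1.6741 × 0.698 ns = 1.1685 ns
d = vΔt = 0.802c × 1.1685 ns = 2.4044×10^8 m/s × 1.1685×10^-9 s = 0.281 m

d ≈ 0.281 m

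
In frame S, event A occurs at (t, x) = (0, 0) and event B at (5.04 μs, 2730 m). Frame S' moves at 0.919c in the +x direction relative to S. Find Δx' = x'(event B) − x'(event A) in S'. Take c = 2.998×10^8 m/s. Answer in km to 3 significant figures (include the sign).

γ = 1/√(1 − 0.919²) = 2.5364
Δx' = γ(Δx − vΔt) = 2.5364 × (2730 m − 0.919×(2.998×10^8 m/s)×5.04×10^-6 s)
= 2.5364 × (1341.4 m) = 3.40 km

Δx' ≈ 3.40 km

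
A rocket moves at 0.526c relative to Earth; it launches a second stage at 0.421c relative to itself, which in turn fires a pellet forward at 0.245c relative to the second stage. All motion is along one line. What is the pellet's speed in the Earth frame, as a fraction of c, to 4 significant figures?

Compose boost 2: (0.421 + 0.526)/(1 + 0.421×0.526) = 0.9470/1.22145 = 0.775311
Compose boost 3: (0.245 + 0.775311)/(1 + 0.245×0.775311) = 1.02031/1.18995 = 0.8574

u ≈ 0.8574c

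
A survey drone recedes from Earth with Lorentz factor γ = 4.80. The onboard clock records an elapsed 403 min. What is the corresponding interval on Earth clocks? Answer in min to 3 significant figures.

γ = 4.80 (given)
Time dilation: Δt = γτ₀ = 4.80 × 403 min = 1930 min

Δt ≈ 1930 min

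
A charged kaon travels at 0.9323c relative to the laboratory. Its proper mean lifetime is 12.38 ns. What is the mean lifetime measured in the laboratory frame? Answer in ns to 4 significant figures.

γ = 1/√(1 − 0.9323²) = 2.76483
Time dilation: Δt = γτ₀ = 2.76483 × 12.38 ns = 34.23 ns

Δt ≈ 34.23 ns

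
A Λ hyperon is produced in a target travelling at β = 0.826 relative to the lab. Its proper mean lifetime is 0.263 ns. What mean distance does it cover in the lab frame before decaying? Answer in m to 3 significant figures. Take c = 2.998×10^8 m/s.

d ≈ 0.116 m

γ = 1/√(1 − 0.826²) = 1.7741
Dilated lifetime: Δt = γτ₀ = 1.7741 × 0.263 ns = 0.46658 ns
d = vΔt = 0.826c × 0.46658 ns = 2.4763×10^8 m/s × 4.6658×10^-10 s = 0.116 m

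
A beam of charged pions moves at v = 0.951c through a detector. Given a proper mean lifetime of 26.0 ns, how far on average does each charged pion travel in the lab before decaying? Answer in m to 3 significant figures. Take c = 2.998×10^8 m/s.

d ≈ 24.0 m

γ = 1/√(1 − 0.951²) = 3.2342
Dilated lifetime: Δt = γτ₀ = 3.2342 × 26.0 ns = 84.090 ns
d = vΔt = 0.951c × 84.090 ns = 2.8511×10^8 m/s × 8.4090×10^-8 s = 24.0 m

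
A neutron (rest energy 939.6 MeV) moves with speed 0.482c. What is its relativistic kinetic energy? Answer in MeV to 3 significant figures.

γ = 1/√(1 − 0.482²) = 1.1413
K = (γ − 1)m₀c² = (1.1413 − 1) × 939.6 MeV = 0.14133 × 939.6 MeV = 133 MeV

K ≈ 133 MeV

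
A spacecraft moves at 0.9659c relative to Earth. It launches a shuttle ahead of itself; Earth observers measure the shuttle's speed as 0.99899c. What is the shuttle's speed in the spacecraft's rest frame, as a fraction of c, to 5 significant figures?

u' ≈ 0.94339c

Inverse velocity addition: u' = (u − v)/(1 − uv/c²)
= (0.99899 − 0.9659)/(1 − 0.99899×0.9659) = 0.033090/0.03507556 = 0.94339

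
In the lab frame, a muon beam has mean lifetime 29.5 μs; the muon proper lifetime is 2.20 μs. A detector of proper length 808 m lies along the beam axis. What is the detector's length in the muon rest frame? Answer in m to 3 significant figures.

Time dilation ⇒ γ = Δt/τ₀ = 29.5/2.20 = 13.409
Length contraction: L = L₀/γ = 808/13.409 = 60.3 m

L ≈ 60.3 m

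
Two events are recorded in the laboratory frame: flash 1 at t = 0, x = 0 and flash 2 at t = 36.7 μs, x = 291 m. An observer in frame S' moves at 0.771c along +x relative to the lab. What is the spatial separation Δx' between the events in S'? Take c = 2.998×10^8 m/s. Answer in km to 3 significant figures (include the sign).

γ = 1/√(1 − 0.771²) = 1.5703
Δx' = γ(Δx − vΔt) = 1.5703 × (291 m − 0.771×(2.998×10^8 m/s)×36.7×10^-6 s)
= 1.5703 × (-8192.1 m) = -12.9 km

Δx' ≈ -12.9 km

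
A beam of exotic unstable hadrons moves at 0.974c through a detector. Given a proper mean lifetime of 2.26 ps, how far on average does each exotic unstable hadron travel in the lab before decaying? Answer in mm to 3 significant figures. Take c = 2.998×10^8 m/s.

γ = 1/√(1 − 0.974²) = 4.4141
Dilated lifetime: Δt = γτ₀ = 4.4141 × 2.26 ps = 9.9758 ps
d = vΔt = 0.974c × 9.9758 ps = 2.9201×10^8 m/s × 9.9758×10^-12 s = 2.91 mm

d ≈ 2.91 mm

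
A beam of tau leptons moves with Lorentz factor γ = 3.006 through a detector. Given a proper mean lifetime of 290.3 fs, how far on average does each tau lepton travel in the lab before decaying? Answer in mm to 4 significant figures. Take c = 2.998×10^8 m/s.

β = √(1 − 1/γ²) = √(1 − 1/3.006²) = 0.943044
Dilated lifetime: Δt = γτ₀ = 3.006 × 290.3 fs = 872.642 fs
d = vΔt = 0.943044c × 872.642 fs = 2.82725×10^8 m/s × 8.72642×10^-13 s = 0.2467 mm

d ≈ 0.2467 mm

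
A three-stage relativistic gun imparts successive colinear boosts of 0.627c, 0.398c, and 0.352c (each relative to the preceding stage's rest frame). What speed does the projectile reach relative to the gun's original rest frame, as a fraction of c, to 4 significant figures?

Compose boost 2: (0.398 + 0.627)/(1 + 0.398×0.627) = 1.025/1.24955 = 0.820298
Compose boost 3: (0.352 + 0.820298)/(1 + 0.352×0.820298) = 1.17230/1.28874 = 0.9096

u ≈ 0.9096c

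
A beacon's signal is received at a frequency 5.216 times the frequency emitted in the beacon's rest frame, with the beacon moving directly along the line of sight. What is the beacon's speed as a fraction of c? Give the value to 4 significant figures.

f_obs/f_src = √((1+β)/(1−β)) = 5.216  ⇒  (1+β)/(1−β) = 27.2067
β = |1 − D²|/(1 + D²) = |1 − 27.2067|/(1 + 27.2067) = 0.9291

β ≈ 0.9291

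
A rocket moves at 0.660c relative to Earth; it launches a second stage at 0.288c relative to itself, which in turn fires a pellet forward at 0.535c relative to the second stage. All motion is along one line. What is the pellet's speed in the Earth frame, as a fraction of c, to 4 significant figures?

u ≈ 0.9337c

Compose boost 2: (0.288 + 0.660)/(1 + 0.288×0.660) = 0.9480/1.19008 = 0.796585
Compose boost 3: (0.535 + 0.796585)/(1 + 0.535×0.796585) = 1.33159/1.42617 = 0.9337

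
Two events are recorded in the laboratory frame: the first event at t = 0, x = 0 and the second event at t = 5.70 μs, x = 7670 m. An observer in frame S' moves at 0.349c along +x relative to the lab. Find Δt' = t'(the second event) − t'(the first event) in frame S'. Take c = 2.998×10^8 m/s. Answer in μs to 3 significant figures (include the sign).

γ = 1/√(1 − 0.349²) = 1.0671
Δt' = γ(Δt − vΔx/c²) = 1.0671 × (5.70 μs − 0.349×7670 m / (2.998×10^8 m/s))
= 1.0671 × (-3.2287 μs) = -3.45 μs

Δt' ≈ -3.45 μs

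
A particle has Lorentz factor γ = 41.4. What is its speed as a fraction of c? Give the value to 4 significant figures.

β ≈ 0.9997

β = √(1 − 1/γ²) = √(1 − 1/41.4²) = √(0.999417) = 0.9997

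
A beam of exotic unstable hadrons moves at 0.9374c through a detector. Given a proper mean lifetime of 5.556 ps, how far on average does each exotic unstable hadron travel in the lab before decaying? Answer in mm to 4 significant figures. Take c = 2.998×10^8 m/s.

γ = 1/√(1 − 0.9374²) = 2.87146
Dilated lifetime: Δt = γτ₀ = 2.87146 × 5.556 ps = 15.9538 ps
d = vΔt = 0.9374c × 15.9538 ps = 2.81033×10^8 m/s × 1.59538×10^-11 s = 4.484 mm

d ≈ 4.484 mm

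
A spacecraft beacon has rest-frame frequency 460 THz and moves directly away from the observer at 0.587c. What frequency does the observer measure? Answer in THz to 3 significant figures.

f_obs ≈ 235 THz

Relativistic Doppler: f_obs = f_src √((1−β)/(1+β))
= 460 × √(0.41300/1.5870) = 460 × 0.51014 = 235 THz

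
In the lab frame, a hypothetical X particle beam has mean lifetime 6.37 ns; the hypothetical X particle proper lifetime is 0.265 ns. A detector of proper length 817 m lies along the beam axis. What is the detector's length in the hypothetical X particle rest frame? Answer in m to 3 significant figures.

L ≈ 34.0 m

Time dilation ⇒ γ = Δt/τ₀ = 6.37/0.265 = 24.038
Length contraction: L = L₀/γ = 817/24.038 = 34.0 m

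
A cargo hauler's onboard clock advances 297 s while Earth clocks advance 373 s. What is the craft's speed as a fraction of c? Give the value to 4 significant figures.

γ = Δt/τ₀ = 373/297 = 1.25589
β = √(1 − 1/γ²) = √(1 − 1/1.25589²) = 0.6050

β ≈ 0.6050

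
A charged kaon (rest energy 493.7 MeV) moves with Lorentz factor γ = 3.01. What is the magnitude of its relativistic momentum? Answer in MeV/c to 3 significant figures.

β = √(1 − 1/γ²) = √(1 − 1/3.01²) = 0.94320
p = γβm₀c = 3.01 × 0.94320 × 493.7 MeV/c = 1400 MeV/c

p ≈ 1400 MeV/c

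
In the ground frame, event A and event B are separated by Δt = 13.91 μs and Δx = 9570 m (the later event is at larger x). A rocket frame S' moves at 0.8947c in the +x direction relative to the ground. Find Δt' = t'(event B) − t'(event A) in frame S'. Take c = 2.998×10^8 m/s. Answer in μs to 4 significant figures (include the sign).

γ = 1/√(1 − 0.8947²) = 2.23880
Δt' = γ(Δt − vΔx/c²) = 2.23880 × (13.91 μs − 0.8947×9570 m / (2.998×10^8 m/s))
= 2.23880 × (-14.6500 μs) = -32.80 μs

Δt' ≈ -32.80 μs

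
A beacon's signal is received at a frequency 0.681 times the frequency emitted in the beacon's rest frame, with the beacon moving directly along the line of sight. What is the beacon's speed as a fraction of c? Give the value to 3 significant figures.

f_obs/f_src = √((1−β)/(1+β)) = 0.681  ⇒  (1−β)/(1+β) = 0.46376
β = |1 − D²|/(1 + D²) = |1 − 0.46376|/(1 + 0.46376) = 0.366

β ≈ 0.366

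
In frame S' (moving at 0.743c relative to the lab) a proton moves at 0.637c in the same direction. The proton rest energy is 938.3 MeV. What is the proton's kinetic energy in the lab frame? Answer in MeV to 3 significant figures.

K ≈ 1740 MeV

u_lab = (0.637 + 0.743)/(1 + 0.637×0.743) = 0.936678
γ = 1/√(1 − 0.936678²) = 2.8556
K = (γ − 1)m₀c² = (2.8556 − 1) × 938.3 = 1.8556 × 938.3 = 1740 MeV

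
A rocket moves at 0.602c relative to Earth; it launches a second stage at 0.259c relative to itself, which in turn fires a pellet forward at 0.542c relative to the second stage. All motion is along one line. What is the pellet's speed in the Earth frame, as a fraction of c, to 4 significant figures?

u ≈ 0.9168c

Compose boost 2: (0.259 + 0.602)/(1 + 0.259×0.602) = 0.8610/1.15592 = 0.744863
Compose boost 3: (0.542 + 0.744863)/(1 + 0.542×0.744863) = 1.28686/1.40372 = 0.9168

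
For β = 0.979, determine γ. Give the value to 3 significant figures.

γ = 1/√(1 − β²) = 1/√(1 − 0.979²) = 1/√(0.041559) = 4.91

γ ≈ 4.91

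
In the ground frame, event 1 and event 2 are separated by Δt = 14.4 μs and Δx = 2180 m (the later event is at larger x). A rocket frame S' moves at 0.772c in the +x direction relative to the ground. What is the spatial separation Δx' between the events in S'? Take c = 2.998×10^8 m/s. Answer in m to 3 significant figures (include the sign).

γ = 1/√(1 − 0.772²) = 1.5733
Δx' = γ(Δx − vΔt) = 1.5733 × (2180 m − 0.772×(2.998×10^8 m/s)×14.4×10^-6 s)
= 1.5733 × (-1152.8 m) = -1810 m

Δx' ≈ -1810 m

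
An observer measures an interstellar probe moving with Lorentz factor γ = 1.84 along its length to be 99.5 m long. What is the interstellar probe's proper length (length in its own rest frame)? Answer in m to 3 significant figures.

L₀ ≈ 183 m

γ = 1.84 (given)
L₀ = γL = 1.84 × 99.5 = 183 m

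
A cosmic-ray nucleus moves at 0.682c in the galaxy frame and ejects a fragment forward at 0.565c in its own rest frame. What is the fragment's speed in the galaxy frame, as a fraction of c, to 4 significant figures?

u ≈ 0.9001c

Compose boost 2: (0.565 + 0.682)/(1 + 0.565×0.682) = 1.247/1.38533 = 0.9001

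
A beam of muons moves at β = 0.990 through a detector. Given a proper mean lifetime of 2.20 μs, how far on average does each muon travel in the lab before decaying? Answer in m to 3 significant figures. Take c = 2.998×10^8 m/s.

γ = 1/√(1 − 0.990²) = 7.0888
Dilated lifetime: Δt = γτ₀ = 7.0888 × 2.20 μs = 15.595 μs
d = vΔt = 0.990c × 15.595 μs = 2.9680×10^8 m/s × 1.5595×10^-5 s = 4630 m

d ≈ 4630 m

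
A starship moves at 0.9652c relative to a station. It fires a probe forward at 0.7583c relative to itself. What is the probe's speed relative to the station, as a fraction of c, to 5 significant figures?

Relativistic velocity addition: u = (u' + v)/(1 + u'v/c²)
= (0.7583 + 0.9652)/(1 + 0.7583×0.9652) = 1.7235/1.731911 = 0.99514

u ≈ 0.99514c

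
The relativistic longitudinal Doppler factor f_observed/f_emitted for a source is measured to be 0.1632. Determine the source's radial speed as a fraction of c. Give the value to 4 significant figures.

β ≈ 0.9481

f_obs/f_src = √((1−β)/(1+β)) = 0.1632  ⇒  (1−β)/(1+β) = 0.0266342
β = |1 − D²|/(1 + D²) = |1 − 0.0266342|/(1 + 0.0266342) = 0.9481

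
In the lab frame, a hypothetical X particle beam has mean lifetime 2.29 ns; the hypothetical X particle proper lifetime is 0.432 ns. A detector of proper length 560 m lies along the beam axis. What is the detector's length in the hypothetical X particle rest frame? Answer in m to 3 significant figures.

L ≈ 106 m

Time dilation ⇒ γ = Δt/τ₀ = 2.29/0.432 = 5.3009
Length contraction: L = L₀/γ = 560/5.3009 = 106 m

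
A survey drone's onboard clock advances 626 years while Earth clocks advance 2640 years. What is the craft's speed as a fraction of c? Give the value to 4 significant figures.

γ = Δt/τ₀ = 2640/626 = 4.21725
β = √(1 − 1/γ²) = √(1 − 1/4.21725²) = 0.9715

β ≈ 0.9715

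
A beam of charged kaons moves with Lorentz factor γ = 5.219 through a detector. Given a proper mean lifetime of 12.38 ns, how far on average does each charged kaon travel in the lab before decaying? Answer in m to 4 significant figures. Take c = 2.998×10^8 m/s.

d ≈ 19.01 m

β = √(1 − 1/γ²) = √(1 − 1/5.219²) = 0.981472
Dilated lifetime: Δt = γτ₀ = 5.219 × 12.38 ns = 64.6112 ns
d = vΔt = 0.981472c × 64.6112 ns = 2.94245×10^8 m/s × 6.46112×10^-8 s = 19.01 m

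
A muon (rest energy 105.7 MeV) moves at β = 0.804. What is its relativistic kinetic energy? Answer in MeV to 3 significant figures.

γ = 1/√(1 − 0.804²) = 1.6817
K = (γ − 1)m₀c² = (1.6817 − 1) × 105.7 MeV = 0.68172 × 105.7 MeV = 72.1 MeV

K ≈ 72.1 MeV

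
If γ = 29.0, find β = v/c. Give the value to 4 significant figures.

β = √(1 − 1/γ²) = √(1 − 1/29.0²) = √(0.998811) = 0.9994

β ≈ 0.9994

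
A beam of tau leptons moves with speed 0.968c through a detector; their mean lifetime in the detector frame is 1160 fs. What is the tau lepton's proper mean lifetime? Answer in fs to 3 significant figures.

γ = 1/√(1 − 0.968²) = 3.9849
Proper time: τ₀ = Δt/γ = 1160/3.9849 = 291 fs

τ₀ ≈ 291 fs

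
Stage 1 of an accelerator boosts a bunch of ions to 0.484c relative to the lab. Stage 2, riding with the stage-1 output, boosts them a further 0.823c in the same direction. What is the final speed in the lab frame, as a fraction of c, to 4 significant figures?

u ≈ 0.9347c

Compose boost 2: (0.823 + 0.484)/(1 + 0.823×0.484) = 1.307/1.39833 = 0.9347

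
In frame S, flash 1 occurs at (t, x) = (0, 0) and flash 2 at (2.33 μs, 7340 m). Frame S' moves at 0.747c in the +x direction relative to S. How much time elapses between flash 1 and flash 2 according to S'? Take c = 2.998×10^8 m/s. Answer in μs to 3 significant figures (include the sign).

γ = 1/√(1 − 0.747²) = 1.5042
Δt' = γ(Δt − vΔx/c²) = 1.5042 × (2.33 μs − 0.747×7340 m / (2.998×10^8 m/s))
= 1.5042 × (-15.959 μs) = -24.0 μs

Δt' ≈ -24.0 μs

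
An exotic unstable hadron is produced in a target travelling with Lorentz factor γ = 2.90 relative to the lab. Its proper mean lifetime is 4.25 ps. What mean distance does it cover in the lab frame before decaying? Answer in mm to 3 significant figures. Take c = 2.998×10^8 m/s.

d ≈ 3.47 mm

β = √(1 − 1/γ²) = √(1 − 1/2.90²) = 0.93867
Dilated lifetime: Δt = γτ₀ = 2.90 × 4.25 ps = 12.325 ps
d = vΔt = 0.93867c × 12.325 ps = 2.8141×10^8 m/s × 1.2325×10^-11 s = 3.47 mm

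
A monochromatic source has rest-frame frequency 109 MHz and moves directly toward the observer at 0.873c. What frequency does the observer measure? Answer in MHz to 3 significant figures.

Relativistic Doppler: f_obs = f_src √((1+β)/(1−β))
= 109 × √(1.8730/0.12700) = 109 × 3.8403 = 419 MHz

f_obs ≈ 419 MHz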